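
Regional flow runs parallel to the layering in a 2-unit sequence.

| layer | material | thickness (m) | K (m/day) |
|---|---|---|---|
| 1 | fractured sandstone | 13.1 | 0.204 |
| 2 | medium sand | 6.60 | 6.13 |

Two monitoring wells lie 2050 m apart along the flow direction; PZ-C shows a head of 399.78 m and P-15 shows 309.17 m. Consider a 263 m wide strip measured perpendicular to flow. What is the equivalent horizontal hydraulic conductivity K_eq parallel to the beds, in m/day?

Flow is parallel to layering, so each bed carries its own Darcy discharge and the transmissivities add.
Σ(K_i·b_i) = 0.204×13.1 + 6.13×6.60 = 43.13 m²/day.
Total thickness b = 19.70 m, so K_eq = Σ(K_i·b_i)/b = 2.189 m/day.

2.19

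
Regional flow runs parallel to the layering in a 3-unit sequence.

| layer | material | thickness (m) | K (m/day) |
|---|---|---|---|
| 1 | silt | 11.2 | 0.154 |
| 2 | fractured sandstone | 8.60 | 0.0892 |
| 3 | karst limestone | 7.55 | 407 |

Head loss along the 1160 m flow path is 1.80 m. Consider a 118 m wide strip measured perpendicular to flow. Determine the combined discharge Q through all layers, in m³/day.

563

Flow is parallel to layering, so each bed carries its own Darcy discharge and the transmissivities add.
Σ(K_i·b_i) = 0.154×11.2 + 0.0892×8.60 + 407×7.55 = 3075 m²/day.
Hydraulic gradient i = Δh / L = 1.80 / 1160 = 0.001552.
Q = Σ(K_i·b_i) · W · i = 3075 × 118 × 0.001552 = 563.1 m³/day.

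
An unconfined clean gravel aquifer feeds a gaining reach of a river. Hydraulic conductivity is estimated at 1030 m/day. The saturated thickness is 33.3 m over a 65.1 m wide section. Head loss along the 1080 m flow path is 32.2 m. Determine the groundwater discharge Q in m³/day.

66600

Cross-sectional area A = 65.1 × 33.3 = 2168 m².
Hydraulic gradient i = Δh / L = 32.2 / 1080 = 0.02981.
Darcy's law: Q = K · A · i = 1030 × 2168 × 0.02981 = 66572 m³/day.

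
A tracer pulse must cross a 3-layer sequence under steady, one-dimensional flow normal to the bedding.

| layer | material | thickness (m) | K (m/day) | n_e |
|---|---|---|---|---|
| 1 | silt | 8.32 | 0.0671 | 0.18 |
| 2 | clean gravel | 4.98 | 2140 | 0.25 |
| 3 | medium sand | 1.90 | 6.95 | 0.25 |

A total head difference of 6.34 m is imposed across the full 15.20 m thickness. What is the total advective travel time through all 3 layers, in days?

With flow normal to the layers, continuity requires the same specific discharge q through every layer.
Σ(b_i/K_i) = 8.32/0.0671 + 4.98/2140 + 1.90/6.95 = 124.3 d.
q = Δh / Σ(b_i/K_i) = 6.34 / 124.3 = 0.05102 m/day.
In each layer the seepage velocity is v_i = q/n_i, so the layer transit time is t_i = b_i·n_i / q:
  layer 1 (silt): t_1 = 8.32 × 0.18 / 0.05102 = 29.35 d
  layer 2 (clean gravel): t_2 = 4.98 × 0.25 / 0.05102 = 24.40 d
  layer 3 (medium sand): t_3 = 1.90 × 0.25 / 0.05102 = 9.310 d
Total t = Σ t_i = 63.07 days.

63.1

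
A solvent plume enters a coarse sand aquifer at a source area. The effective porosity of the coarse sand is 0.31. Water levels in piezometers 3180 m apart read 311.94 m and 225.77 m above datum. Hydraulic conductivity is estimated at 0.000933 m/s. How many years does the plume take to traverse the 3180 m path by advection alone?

1.24

Convert K: 0.000933 m/s × 86400 = 80.61 m/day.
Hydraulic gradient i = (311.94 − 225.77) / 3180 = 86.17 / 3180 = 0.02710.
Darcy flux q = K · i = 80.61 × 0.02710 = 2.184 m/day.
Seepage velocity v = q / n_e = 2.184 / 0.31 = 7.046 m/day.
Travel time t = L / v = 3180 / 7.046 = 451.3 days = 1.236 years.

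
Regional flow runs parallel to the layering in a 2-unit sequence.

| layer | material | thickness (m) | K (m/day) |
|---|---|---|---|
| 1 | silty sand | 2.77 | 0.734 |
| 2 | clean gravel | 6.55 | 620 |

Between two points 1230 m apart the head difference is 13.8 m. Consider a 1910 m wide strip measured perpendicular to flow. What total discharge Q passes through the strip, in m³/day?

Flow is parallel to layering, so each bed carries its own Darcy discharge and the transmissivities add.
Σ(K_i·b_i) = 0.734×2.77 + 620×6.55 = 4063 m²/day.
Hydraulic gradient i = Δh / L = 13.8 / 1230 = 0.01122.
Q = Σ(K_i·b_i) · W · i = 4063 × 1910 × 0.01122 = 87068 m³/day.

87100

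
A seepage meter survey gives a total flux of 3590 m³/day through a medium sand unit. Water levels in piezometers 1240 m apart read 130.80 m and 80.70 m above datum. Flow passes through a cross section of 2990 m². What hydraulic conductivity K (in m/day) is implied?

29.7

Hydraulic gradient i = (130.80 − 80.70) / 1240 = 50.1 / 1240 = 0.04040.
From Q = K·A·i, K = Q / (A·i) = 3590 / (2990 × 0.04040) = 29.72 m/day.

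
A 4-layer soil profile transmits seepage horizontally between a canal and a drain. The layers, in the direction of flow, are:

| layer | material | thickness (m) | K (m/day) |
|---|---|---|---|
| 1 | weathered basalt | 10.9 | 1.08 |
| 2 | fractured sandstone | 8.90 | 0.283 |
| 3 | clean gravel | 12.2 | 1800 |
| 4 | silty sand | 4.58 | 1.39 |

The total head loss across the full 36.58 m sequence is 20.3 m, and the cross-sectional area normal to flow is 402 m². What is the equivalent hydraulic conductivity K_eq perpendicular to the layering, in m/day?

0.816

Flow is perpendicular to layering, so the layers act in series and the equivalent K is the thickness-weighted harmonic mean.
Total thickness L = 10.9 + 8.90 + 12.2 + 4.58 = 36.58 m.
Σ(b_i/K_i) = 10.9/1.08 + 8.90/0.283 + 12.2/1800 + 4.58/1.39 = 44.84 d.
K_eq = L / Σ(b_i/K_i) = 36.58 / 44.84 = 0.8157 m/day.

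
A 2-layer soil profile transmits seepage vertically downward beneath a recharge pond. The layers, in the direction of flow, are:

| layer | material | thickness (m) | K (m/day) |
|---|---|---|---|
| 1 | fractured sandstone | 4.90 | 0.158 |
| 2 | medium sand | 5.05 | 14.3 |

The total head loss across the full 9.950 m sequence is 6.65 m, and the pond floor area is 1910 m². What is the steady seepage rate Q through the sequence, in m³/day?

405

Flow is perpendicular to layering, so the layers act in series and the equivalent K is the thickness-weighted harmonic mean.
Total thickness L = 4.90 + 5.05 = 9.950 m.
Σ(b_i/K_i) = 4.90/0.158 + 5.05/14.3 = 31.37 d.
K_eq = L / Σ(b_i/K_i) = 9.950 / 31.37 = 0.3172 m/day.
Q = K_eq · A · (Δh/L) = 0.3172 × 1910 × (6.65/9.950) = 404.9 m³/day.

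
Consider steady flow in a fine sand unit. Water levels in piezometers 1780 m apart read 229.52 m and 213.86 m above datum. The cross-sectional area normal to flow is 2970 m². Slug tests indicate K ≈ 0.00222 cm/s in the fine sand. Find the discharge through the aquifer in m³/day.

Convert K: 0.00222 cm/s × 864 = 1.918 m/day.
Hydraulic gradient i = (229.52 − 213.86) / 1780 = 15.66 / 1780 = 0.008798.
Darcy's law: Q = K · A · i = 1.918 × 2970 × 0.008798 = 50.12 m³/day.

50.1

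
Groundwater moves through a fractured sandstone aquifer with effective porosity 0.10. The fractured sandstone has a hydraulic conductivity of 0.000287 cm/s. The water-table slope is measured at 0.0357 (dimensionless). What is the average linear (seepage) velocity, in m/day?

Convert K: 0.000287 cm/s × 864 = 0.2480 m/day.
Hydraulic gradient i = 0.0357.
Darcy flux q = K · i = 0.2480 × 0.03570 = 0.008852 m/day.
Seepage velocity v = q / n_e = 0.008852 / 0.10 = 0.08852 m/day.

0.0885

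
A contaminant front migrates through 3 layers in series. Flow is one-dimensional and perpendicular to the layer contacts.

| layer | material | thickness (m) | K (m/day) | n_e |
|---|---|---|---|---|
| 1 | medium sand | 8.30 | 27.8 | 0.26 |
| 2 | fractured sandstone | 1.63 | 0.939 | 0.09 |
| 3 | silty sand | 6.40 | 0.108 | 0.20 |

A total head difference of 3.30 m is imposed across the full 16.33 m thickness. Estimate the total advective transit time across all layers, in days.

With flow normal to the layers, continuity requires the same specific discharge q through every layer.
Σ(b_i/K_i) = 8.30/27.8 + 1.63/0.939 + 6.40/0.108 = 61.29 d.
q = Δh / Σ(b_i/K_i) = 3.30 / 61.29 = 0.05384 m/day.
In each layer the seepage velocity is v_i = q/n_i, so the layer transit time is t_i = b_i·n_i / q:
  layer 1 (medium sand): t_1 = 8.30 × 0.26 / 0.05384 = 40.08 d
  layer 2 (fractured sandstone): t_2 = 1.63 × 0.09 / 0.05384 = 2.725 d
  layer 3 (silty sand): t_3 = 6.40 × 0.20 / 0.05384 = 23.77 d
Total t = Σ t_i = 66.58 days.

66.6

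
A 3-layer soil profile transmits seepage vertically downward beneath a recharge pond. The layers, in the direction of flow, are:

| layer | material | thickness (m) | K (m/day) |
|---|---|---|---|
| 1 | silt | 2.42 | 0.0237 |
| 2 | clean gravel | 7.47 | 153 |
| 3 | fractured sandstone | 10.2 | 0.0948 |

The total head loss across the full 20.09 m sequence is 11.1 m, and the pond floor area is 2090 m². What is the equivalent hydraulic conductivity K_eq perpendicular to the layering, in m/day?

Flow is perpendicular to layering, so the layers act in series and the equivalent K is the thickness-weighted harmonic mean.
Total thickness L = 2.42 + 7.47 + 10.2 = 20.09 m.
Σ(b_i/K_i) = 2.42/0.0237 + 7.47/153 + 10.2/0.0948 = 209.8 d.
K_eq = L / Σ(b_i/K_i) = 20.09 / 209.8 = 0.09578 m/day.

0.0958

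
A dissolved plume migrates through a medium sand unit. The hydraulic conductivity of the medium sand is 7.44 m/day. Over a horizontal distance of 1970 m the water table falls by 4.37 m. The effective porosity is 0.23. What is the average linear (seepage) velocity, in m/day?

Hydraulic gradient i = Δh / L = 4.37 / 1970 = 0.002218.
Darcy flux q = K · i = 7.440 × 0.002218 = 0.01650 m/day.
Seepage velocity v = q / n_e = 0.01650 / 0.23 = 0.07176 m/day.

0.0718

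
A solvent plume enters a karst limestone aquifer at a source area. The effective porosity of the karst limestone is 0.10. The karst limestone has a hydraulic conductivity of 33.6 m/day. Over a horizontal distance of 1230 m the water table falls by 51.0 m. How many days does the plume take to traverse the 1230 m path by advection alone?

88.3

Hydraulic gradient i = Δh / L = 51.0 / 1230 = 0.04146.
Darcy flux q = K · i = 33.60 × 0.04146 = 1.393 m/day.
Seepage velocity v = q / n_e = 1.393 / 0.10 = 13.93 m/day.
Travel time t = L / v = 1230 / 13.93 = 88.29 days.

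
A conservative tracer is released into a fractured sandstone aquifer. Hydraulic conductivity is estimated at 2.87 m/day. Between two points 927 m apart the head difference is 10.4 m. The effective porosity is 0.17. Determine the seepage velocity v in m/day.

Hydraulic gradient i = Δh / L = 10.4 / 927 = 0.01122.
Darcy flux q = K · i = 2.870 × 0.01122 = 0.03220 m/day.
Seepage velocity v = q / n_e = 0.03220 / 0.17 = 0.1894 m/day.

0.189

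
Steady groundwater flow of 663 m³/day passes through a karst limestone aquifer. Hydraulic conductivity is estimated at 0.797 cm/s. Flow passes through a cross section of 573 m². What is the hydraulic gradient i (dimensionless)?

Convert K: 0.797 cm/s × 864 = 688.6 m/day.
From Q = K·A·i, i = Q / (K·A) = 663 / (688.6 × 573.0) = 0.001680.

0.00168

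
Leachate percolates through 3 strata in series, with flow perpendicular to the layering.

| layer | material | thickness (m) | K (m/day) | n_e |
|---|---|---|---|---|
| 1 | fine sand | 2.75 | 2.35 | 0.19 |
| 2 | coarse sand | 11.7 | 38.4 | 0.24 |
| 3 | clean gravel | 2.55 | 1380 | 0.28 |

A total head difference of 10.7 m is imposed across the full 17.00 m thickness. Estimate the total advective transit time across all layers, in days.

With flow normal to the layers, continuity requires the same specific discharge q through every layer.
Σ(b_i/K_i) = 2.75/2.35 + 11.7/38.4 + 2.55/1380 = 1.477 d.
q = Δh / Σ(b_i/K_i) = 10.7 / 1.477 = 7.246 m/day.
In each layer the seepage velocity is v_i = q/n_i, so the layer transit time is t_i = b_i·n_i / q:
  layer 1 (fine sand): t_1 = 2.75 × 0.19 / 7.246 = 0.07211 d
  layer 2 (coarse sand): t_2 = 11.7 × 0.24 / 7.246 = 0.3875 d
  layer 3 (clean gravel): t_3 = 2.55 × 0.28 / 7.246 = 0.09854 d
Total t = Σ t_i = 0.5582 days.

0.558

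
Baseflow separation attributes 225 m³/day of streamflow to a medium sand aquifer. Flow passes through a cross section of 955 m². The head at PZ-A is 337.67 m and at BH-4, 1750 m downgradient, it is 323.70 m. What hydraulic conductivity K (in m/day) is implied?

Hydraulic gradient i = (337.67 − 323.70) / 1750 = 13.97 / 1750 = 0.007983.
From Q = K·A·i, K = Q / (A·i) = 225 / (955.0 × 0.007983) = 29.51 m/day.

29.5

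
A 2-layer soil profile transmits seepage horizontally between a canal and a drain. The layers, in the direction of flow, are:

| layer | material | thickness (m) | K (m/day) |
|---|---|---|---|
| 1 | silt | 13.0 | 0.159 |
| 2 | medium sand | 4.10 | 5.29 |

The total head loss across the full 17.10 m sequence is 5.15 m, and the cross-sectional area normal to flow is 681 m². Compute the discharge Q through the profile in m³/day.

Flow is perpendicular to layering, so the layers act in series and the equivalent K is the thickness-weighted harmonic mean.
Total thickness L = 13.0 + 4.10 = 17.10 m.
Σ(b_i/K_i) = 13.0/0.159 + 4.10/5.29 = 82.54 d.
K_eq = L / Σ(b_i/K_i) = 17.10 / 82.54 = 0.2072 m/day.
Q = K_eq · A · (Δh/L) = 0.2072 × 681 × (5.15/17.10) = 42.49 m³/day.

42.5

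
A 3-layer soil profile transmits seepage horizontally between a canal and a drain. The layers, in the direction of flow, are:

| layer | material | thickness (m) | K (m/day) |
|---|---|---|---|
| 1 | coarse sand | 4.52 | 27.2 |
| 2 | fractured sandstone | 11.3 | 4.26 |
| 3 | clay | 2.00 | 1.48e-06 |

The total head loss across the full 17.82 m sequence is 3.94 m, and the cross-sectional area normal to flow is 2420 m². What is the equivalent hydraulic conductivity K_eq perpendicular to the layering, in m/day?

Flow is perpendicular to layering, so the layers act in series and the equivalent K is the thickness-weighted harmonic mean.
Total thickness L = 4.52 + 11.3 + 2.00 = 17.82 m.
Σ(b_i/K_i) = 4.52/27.2 + 11.3/4.26 + 2.00/1.48e-06 = 1.351e+06 d.
K_eq = L / Σ(b_i/K_i) = 17.82 / 1.351e+06 = 1.319e-05 m/day.

1.32e-05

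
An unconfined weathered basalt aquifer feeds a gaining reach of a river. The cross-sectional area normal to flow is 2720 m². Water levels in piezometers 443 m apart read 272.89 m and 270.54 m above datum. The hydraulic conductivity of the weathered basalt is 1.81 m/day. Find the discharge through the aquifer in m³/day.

Hydraulic gradient i = (272.89 − 270.54) / 443 = 2.35 / 443 = 0.005305.
Darcy's law: Q = K · A · i = 1.810 × 2720 × 0.005305 = 26.12 m³/day.

26.1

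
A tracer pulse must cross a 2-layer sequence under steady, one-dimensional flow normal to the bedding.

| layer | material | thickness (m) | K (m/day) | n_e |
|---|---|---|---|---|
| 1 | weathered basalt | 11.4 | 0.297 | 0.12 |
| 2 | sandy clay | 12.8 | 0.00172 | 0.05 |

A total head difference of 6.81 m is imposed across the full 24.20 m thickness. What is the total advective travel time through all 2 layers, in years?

6.04

With flow normal to the layers, continuity requires the same specific discharge q through every layer.
Σ(b_i/K_i) = 11.4/0.297 + 12.8/0.00172 = 7480 d.
q = Δh / Σ(b_i/K_i) = 6.81 / 7480 = 0.0009104 m/day.
In each layer the seepage velocity is v_i = q/n_i, so the layer transit time is t_i = b_i·n_i / q:
  layer 1 (weathered basalt): t_1 = 11.4 × 0.12 / 0.0009104 = 1503 d
  layer 2 (sandy clay): t_2 = 12.8 × 0.05 / 0.0009104 = 703.0 d
Total t = Σ t_i = 2206 days = 6.039 years.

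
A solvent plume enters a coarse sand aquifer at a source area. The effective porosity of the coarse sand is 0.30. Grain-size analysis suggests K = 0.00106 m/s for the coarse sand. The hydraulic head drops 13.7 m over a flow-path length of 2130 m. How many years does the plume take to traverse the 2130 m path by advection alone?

2.97

Convert K: 0.00106 m/s × 86400 = 91.58 m/day.
Hydraulic gradient i = Δh / L = 13.7 / 2130 = 0.006432.
Darcy flux q = K · i = 91.58 × 0.006432 = 0.5891 m/day.
Seepage velocity v = q / n_e = 0.5891 / 0.30 = 1.964 m/day.
Travel time t = L / v = 2130 / 1.964 = 1085 days = 2.970 years.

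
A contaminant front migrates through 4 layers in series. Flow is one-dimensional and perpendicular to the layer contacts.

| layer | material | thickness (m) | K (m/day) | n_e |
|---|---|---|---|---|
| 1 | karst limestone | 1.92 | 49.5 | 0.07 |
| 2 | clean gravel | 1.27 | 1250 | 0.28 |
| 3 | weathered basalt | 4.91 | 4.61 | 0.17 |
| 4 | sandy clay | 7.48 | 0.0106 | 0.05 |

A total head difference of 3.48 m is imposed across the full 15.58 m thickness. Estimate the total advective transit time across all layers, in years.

0.945

With flow normal to the layers, continuity requires the same specific discharge q through every layer.
Σ(b_i/K_i) = 1.92/49.5 + 1.27/1250 + 4.91/4.61 + 7.48/0.0106 = 706.8 d.
q = Δh / Σ(b_i/K_i) = 3.48 / 706.8 = 0.004924 m/day.
In each layer the seepage velocity is v_i = q/n_i, so the layer transit time is t_i = b_i·n_i / q:
  layer 1 (karst limestone): t_1 = 1.92 × 0.07 / 0.004924 = 27.30 d
  layer 2 (clean gravel): t_2 = 1.27 × 0.28 / 0.004924 = 72.22 d
  layer 3 (weathered basalt): t_3 = 4.91 × 0.17 / 0.004924 = 169.5 d
  layer 4 (sandy clay): t_4 = 7.48 × 0.05 / 0.004924 = 75.96 d
Total t = Σ t_i = 345.0 days = 0.9445 years.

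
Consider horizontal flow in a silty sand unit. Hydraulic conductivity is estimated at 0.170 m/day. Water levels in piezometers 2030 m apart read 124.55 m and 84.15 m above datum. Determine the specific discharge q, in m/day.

0.00338

Hydraulic gradient i = (124.55 − 84.15) / 2030 = 40.4 / 2030 = 0.01990.
Specific discharge q = K · i = 0.1700 × 0.01990 = 0.003383 m/day.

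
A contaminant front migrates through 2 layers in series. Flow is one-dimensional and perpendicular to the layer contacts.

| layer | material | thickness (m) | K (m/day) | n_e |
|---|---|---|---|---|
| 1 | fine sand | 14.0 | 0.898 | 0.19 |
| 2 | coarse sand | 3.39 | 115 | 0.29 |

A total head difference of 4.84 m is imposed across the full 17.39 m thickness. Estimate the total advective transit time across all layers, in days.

11.8

With flow normal to the layers, continuity requires the same specific discharge q through every layer.
Σ(b_i/K_i) = 14.0/0.898 + 3.39/115 = 15.62 d.
q = Δh / Σ(b_i/K_i) = 4.84 / 15.62 = 0.3099 m/day.
In each layer the seepage velocity is v_i = q/n_i, so the layer transit time is t_i = b_i·n_i / q:
  layer 1 (fine sand): t_1 = 14.0 × 0.19 / 0.3099 = 8.584 d
  layer 2 (coarse sand): t_2 = 3.39 × 0.29 / 0.3099 = 3.173 d
Total t = Σ t_i = 11.76 days.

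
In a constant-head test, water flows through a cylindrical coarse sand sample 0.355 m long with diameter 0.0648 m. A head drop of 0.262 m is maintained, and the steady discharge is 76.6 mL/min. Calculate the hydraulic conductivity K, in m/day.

Cross-sectional area A = π·(d/2)² = π × (0.0648/2)² = 0.003298 m².
Convert discharge: 76.6 mL/min = 1.277e-06 m³/s.
Darcy's law rearranged: K = Q·L / (A·Δh) = 1.277e-06 × 0.355 / (0.003298 × 0.262) = 0.0005245 m/s = 45.32 m/day.

45.3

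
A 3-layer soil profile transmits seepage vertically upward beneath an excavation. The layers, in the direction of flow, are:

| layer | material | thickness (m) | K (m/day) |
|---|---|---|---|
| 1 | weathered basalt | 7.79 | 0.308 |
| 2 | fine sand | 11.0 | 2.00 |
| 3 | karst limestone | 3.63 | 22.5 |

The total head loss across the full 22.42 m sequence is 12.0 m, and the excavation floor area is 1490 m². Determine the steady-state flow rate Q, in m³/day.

Flow is perpendicular to layering, so the layers act in series and the equivalent K is the thickness-weighted harmonic mean.
Total thickness L = 7.79 + 11.0 + 3.63 = 22.42 m.
Σ(b_i/K_i) = 7.79/0.308 + 11.0/2.00 + 3.63/22.5 = 30.95 d.
K_eq = L / Σ(b_i/K_i) = 22.42 / 30.95 = 0.7243 m/day.
Q = K_eq · A · (Δh/L) = 0.7243 × 1490 × (12.0/22.42) = 577.6 m³/day.

578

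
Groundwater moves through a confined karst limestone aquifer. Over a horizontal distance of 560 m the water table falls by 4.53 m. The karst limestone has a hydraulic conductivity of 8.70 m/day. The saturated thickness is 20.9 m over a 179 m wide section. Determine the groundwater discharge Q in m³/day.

Cross-sectional area A = 179 × 20.9 = 3741 m².
Hydraulic gradient i = Δh / L = 4.53 / 560 = 0.008089.
Darcy's law: Q = K · A · i = 8.700 × 3741 × 0.008089 = 263.3 m³/day.

263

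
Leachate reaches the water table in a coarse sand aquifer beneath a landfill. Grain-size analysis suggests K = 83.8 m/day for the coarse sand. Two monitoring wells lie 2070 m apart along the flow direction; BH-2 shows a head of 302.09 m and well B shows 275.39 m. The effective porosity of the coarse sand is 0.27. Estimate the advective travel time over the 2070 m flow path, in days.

517

Hydraulic gradient i = (302.09 − 275.39) / 2070 = 26.7 / 2070 = 0.01290.
Darcy flux q = K · i = 83.80 × 0.01290 = 1.081 m/day.
Seepage velocity v = q / n_e = 1.081 / 0.27 = 4.003 m/day.
Travel time t = L / v = 2070 / 4.003 = 517.1 days.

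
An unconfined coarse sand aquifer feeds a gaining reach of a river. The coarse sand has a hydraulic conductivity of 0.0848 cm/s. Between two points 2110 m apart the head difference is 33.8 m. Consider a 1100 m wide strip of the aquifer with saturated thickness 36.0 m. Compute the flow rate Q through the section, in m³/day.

46500

Convert K: 0.0848 cm/s × 864 = 73.27 m/day.
Cross-sectional area A = 1100 × 36.0 = 39600 m².
Hydraulic gradient i = Δh / L = 33.8 / 2110 = 0.01602.
Darcy's law: Q = K · A · i = 73.27 × 39600 × 0.01602 = 46477 m³/day.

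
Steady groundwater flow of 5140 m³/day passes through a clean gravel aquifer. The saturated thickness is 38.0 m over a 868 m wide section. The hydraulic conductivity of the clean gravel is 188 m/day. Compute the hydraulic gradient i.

0.000829

Cross-sectional area A = 868 × 38.0 = 32984 m².
From Q = K·A·i, i = Q / (K·A) = 5140 / (188.0 × 32984) = 0.0008289.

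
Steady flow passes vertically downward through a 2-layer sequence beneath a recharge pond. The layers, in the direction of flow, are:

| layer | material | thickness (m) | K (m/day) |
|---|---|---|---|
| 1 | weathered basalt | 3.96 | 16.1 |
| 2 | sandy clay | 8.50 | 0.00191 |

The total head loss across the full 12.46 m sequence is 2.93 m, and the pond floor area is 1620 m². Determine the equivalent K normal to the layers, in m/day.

0.00280

Flow is perpendicular to layering, so the layers act in series and the equivalent K is the thickness-weighted harmonic mean.
Total thickness L = 3.96 + 8.50 = 12.46 m.
Σ(b_i/K_i) = 3.96/16.1 + 8.50/0.00191 = 4451 d.
K_eq = L / Σ(b_i/K_i) = 12.46 / 4451 = 0.002800 m/day.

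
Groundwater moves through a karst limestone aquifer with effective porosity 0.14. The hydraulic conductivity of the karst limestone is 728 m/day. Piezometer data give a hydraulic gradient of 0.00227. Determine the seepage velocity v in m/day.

11.8

Hydraulic gradient i = 0.00227.
Darcy flux q = K · i = 728.0 × 0.002270 = 1.653 m/day.
Seepage velocity v = q / n_e = 1.653 / 0.14 = 11.80 m/day.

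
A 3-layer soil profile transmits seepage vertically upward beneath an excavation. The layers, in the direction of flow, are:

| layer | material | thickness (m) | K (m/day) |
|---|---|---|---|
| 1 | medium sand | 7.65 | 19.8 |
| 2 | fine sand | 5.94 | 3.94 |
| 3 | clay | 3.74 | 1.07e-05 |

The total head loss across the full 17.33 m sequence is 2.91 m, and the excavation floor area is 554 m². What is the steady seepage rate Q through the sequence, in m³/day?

Flow is perpendicular to layering, so the layers act in series and the equivalent K is the thickness-weighted harmonic mean.
Total thickness L = 7.65 + 5.94 + 3.74 = 17.33 m.
Σ(b_i/K_i) = 7.65/19.8 + 5.94/3.94 + 3.74/1.07e-05 = 3.495e+05 d.
K_eq = L / Σ(b_i/K_i) = 17.33 / 3.495e+05 = 4.958e-05 m/day.
Q = K_eq · A · (Δh/L) = 4.958e-05 × 554 × (2.91/17.33) = 0.004612 m³/day.

0.00461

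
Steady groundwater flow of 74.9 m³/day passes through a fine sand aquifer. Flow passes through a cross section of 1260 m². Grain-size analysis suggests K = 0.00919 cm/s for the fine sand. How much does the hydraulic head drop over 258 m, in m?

Convert K: 0.00919 cm/s × 864 = 7.940 m/day.
From Q = K·A·i, i = Q / (K·A) = 74.9 / (7.940 × 1260) = 0.007487.
Head loss Δh = i · L = 0.007487 × 258 = 1.932 m.

1.93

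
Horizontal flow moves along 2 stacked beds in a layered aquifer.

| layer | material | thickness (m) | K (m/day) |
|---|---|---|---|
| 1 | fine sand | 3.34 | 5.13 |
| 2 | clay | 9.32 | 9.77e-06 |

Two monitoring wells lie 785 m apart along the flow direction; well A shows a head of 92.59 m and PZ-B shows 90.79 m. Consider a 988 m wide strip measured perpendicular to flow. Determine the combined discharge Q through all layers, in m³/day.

Flow is parallel to layering, so each bed carries its own Darcy discharge and the transmissivities add.
Σ(K_i·b_i) = 5.13×3.34 + 9.77e-06×9.32 = 17.13 m²/day.
Hydraulic gradient i = (92.59 − 90.79) / 785 = 1.8 / 785 = 0.002293.
Q = Σ(K_i·b_i) · W · i = 17.13 × 988 × 0.002293 = 38.82 m³/day.

38.8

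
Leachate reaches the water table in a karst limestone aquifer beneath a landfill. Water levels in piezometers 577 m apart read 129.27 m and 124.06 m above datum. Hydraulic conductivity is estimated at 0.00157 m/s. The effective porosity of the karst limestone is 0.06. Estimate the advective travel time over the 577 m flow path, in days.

Convert K: 0.00157 m/s × 86400 = 135.6 m/day.
Hydraulic gradient i = (129.27 − 124.06) / 577 = 5.21 / 577 = 0.009029.
Darcy flux q = K · i = 135.6 × 0.009029 = 1.225 m/day.
Seepage velocity v = q / n_e = 1.225 / 0.06 = 20.41 m/day.
Travel time t = L / v = 577 / 20.41 = 28.27 days.

28.3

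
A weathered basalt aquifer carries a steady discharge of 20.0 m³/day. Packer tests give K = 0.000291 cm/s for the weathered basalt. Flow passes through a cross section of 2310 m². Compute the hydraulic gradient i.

0.0344

Convert K: 0.000291 cm/s × 864 = 0.2514 m/day.
From Q = K·A·i, i = Q / (K·A) = 20.0 / (0.2514 × 2310) = 0.03444.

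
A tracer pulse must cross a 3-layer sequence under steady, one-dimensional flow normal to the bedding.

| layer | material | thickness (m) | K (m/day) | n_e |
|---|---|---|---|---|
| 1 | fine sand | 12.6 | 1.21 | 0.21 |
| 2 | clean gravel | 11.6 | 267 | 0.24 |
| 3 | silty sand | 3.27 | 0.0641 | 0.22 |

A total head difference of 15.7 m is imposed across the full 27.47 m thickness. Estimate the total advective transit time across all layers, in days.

24.1

With flow normal to the layers, continuity requires the same specific discharge q through every layer.
Σ(b_i/K_i) = 12.6/1.21 + 11.6/267 + 3.27/0.0641 = 61.47 d.
q = Δh / Σ(b_i/K_i) = 15.7 / 61.47 = 0.2554 m/day.
In each layer the seepage velocity is v_i = q/n_i, so the layer transit time is t_i = b_i·n_i / q:
  layer 1 (fine sand): t_1 = 12.6 × 0.21 / 0.2554 = 10.36 d
  layer 2 (clean gravel): t_2 = 11.6 × 0.24 / 0.2554 = 10.90 d
  layer 3 (silty sand): t_3 = 3.27 × 0.22 / 0.2554 = 2.817 d
Total t = Σ t_i = 24.08 days.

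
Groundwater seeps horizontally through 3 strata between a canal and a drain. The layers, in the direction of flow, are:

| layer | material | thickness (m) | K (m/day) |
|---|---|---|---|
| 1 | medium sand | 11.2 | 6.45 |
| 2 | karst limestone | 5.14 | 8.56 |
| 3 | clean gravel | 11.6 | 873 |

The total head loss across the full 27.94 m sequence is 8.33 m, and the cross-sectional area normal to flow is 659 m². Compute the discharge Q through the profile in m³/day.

Flow is perpendicular to layering, so the layers act in series and the equivalent K is the thickness-weighted harmonic mean.
Total thickness L = 11.2 + 5.14 + 11.6 = 27.94 m.
Σ(b_i/K_i) = 11.2/6.45 + 5.14/8.56 + 11.6/873 = 2.350 d.
K_eq = L / Σ(b_i/K_i) = 27.94 / 2.350 = 11.89 m/day.
Q = K_eq · A · (Δh/L) = 11.89 × 659 × (8.33/27.94) = 2336 m³/day.

2340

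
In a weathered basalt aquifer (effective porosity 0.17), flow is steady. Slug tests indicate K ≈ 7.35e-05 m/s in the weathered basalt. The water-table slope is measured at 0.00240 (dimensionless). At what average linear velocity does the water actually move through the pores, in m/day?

Convert K: 7.35e-05 m/s × 86400 = 6.350 m/day.
Hydraulic gradient i = 0.00240.
Darcy flux q = K · i = 6.350 × 0.002400 = 0.01524 m/day.
Seepage velocity v = q / n_e = 0.01524 / 0.17 = 0.08965 m/day.

0.0897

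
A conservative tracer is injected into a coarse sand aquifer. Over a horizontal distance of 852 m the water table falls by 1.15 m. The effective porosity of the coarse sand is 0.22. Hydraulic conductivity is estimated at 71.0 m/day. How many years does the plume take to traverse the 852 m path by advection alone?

Hydraulic gradient i = Δh / L = 1.15 / 852 = 0.001350.
Darcy flux q = K · i = 71.00 × 0.001350 = 0.09583 m/day.
Seepage velocity v = q / n_e = 0.09583 / 0.22 = 0.4356 m/day.
Travel time t = L / v = 852 / 0.4356 = 1956 days = 5.355 years.

5.35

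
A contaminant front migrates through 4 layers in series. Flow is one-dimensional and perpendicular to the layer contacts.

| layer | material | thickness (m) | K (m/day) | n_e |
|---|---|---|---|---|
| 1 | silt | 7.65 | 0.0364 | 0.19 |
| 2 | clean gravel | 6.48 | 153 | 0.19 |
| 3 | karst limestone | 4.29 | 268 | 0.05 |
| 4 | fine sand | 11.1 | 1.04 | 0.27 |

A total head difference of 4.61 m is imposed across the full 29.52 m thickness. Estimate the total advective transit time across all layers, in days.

With flow normal to the layers, continuity requires the same specific discharge q through every layer.
Σ(b_i/K_i) = 7.65/0.0364 + 6.48/153 + 4.29/268 + 11.1/1.04 = 220.9 d.
q = Δh / Σ(b_i/K_i) = 4.61 / 220.9 = 0.02087 m/day.
In each layer the seepage velocity is v_i = q/n_i, so the layer transit time is t_i = b_i·n_i / q:
  layer 1 (silt): t_1 = 7.65 × 0.19 / 0.02087 = 69.65 d
  layer 2 (clean gravel): t_2 = 6.48 × 0.19 / 0.02087 = 59.00 d
  layer 3 (karst limestone): t_3 = 4.29 × 0.05 / 0.02087 = 10.28 d
  layer 4 (fine sand): t_4 = 11.1 × 0.27 / 0.02087 = 143.6 d
Total t = Σ t_i = 282.5 days.

283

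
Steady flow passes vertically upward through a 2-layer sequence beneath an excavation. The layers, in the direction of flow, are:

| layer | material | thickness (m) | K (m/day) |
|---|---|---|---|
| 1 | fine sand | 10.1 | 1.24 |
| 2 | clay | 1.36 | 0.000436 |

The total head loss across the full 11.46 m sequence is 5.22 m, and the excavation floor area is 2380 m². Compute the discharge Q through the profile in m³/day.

Flow is perpendicular to layering, so the layers act in series and the equivalent K is the thickness-weighted harmonic mean.
Total thickness L = 10.1 + 1.36 = 11.46 m.
Σ(b_i/K_i) = 10.1/1.24 + 1.36/0.000436 = 3127 d.
K_eq = L / Σ(b_i/K_i) = 11.46 / 3127 = 0.003664 m/day.
Q = K_eq · A · (Δh/L) = 0.003664 × 2380 × (5.22/11.46) = 3.972 m³/day.

3.97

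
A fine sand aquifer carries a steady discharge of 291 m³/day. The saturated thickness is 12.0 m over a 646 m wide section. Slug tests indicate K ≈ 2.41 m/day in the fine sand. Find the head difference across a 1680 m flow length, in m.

26.2

Cross-sectional area A = 646 × 12.0 = 7752 m².
From Q = K·A·i, i = Q / (K·A) = 291 / (2.410 × 7752) = 0.01558.
Head loss Δh = i · L = 0.01558 × 1680 = 26.17 m.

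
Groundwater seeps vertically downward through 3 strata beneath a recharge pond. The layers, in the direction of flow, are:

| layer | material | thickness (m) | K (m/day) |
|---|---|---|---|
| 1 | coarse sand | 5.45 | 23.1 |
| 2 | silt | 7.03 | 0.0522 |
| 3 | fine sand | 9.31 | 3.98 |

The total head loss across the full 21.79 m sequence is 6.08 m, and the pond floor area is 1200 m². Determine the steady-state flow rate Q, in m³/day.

Flow is perpendicular to layering, so the layers act in series and the equivalent K is the thickness-weighted harmonic mean.
Total thickness L = 5.45 + 7.03 + 9.31 = 21.79 m.
Σ(b_i/K_i) = 5.45/23.1 + 7.03/0.0522 + 9.31/3.98 = 137.2 d.
K_eq = L / Σ(b_i/K_i) = 21.79 / 137.2 = 0.1588 m/day.
Q = K_eq · A · (Δh/L) = 0.1588 × 1200 × (6.08/21.79) = 53.16 m³/day.

53.2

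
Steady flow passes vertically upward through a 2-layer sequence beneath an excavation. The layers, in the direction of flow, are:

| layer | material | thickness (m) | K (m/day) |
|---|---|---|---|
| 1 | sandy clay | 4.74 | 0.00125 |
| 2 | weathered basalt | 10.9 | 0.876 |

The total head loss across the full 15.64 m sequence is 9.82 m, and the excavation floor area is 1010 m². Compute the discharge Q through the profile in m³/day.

2.61

Flow is perpendicular to layering, so the layers act in series and the equivalent K is the thickness-weighted harmonic mean.
Total thickness L = 4.74 + 10.9 = 15.64 m.
Σ(b_i/K_i) = 4.74/0.00125 + 10.9/0.876 = 3804 d.
K_eq = L / Σ(b_i/K_i) = 15.64 / 3804 = 0.004111 m/day.
Q = K_eq · A · (Δh/L) = 0.004111 × 1010 × (9.82/15.64) = 2.607 m³/day.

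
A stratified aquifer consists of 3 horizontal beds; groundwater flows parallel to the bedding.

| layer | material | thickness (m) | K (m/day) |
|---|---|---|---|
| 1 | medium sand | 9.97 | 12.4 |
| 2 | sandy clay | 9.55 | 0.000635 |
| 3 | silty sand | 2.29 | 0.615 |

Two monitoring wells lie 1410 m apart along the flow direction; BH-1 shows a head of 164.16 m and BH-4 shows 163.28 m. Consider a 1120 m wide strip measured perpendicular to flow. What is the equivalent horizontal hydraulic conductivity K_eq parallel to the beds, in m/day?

Flow is parallel to layering, so each bed carries its own Darcy discharge and the transmissivities add.
Σ(K_i·b_i) = 12.4×9.97 + 0.000635×9.55 + 0.615×2.29 = 125.0 m²/day.
Total thickness b = 21.81 m, so K_eq = Σ(K_i·b_i)/b = 5.733 m/day.

5.73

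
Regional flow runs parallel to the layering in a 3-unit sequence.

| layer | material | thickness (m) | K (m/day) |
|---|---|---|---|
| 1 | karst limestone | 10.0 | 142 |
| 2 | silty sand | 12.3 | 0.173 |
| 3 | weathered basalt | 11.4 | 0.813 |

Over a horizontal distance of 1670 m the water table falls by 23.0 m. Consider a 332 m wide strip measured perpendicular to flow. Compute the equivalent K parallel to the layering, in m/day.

42.5

Flow is parallel to layering, so each bed carries its own Darcy discharge and the transmissivities add.
Σ(K_i·b_i) = 142×10.0 + 0.173×12.3 + 0.813×11.4 = 1431 m²/day.
Total thickness b = 33.70 m, so K_eq = Σ(K_i·b_i)/b = 42.47 m/day.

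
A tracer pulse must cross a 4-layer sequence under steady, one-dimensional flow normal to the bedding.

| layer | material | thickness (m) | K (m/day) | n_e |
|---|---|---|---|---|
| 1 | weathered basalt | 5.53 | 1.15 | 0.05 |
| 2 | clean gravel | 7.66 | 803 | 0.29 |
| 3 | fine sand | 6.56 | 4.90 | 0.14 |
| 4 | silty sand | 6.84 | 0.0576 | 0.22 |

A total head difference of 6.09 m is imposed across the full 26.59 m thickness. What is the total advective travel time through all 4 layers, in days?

With flow normal to the layers, continuity requires the same specific discharge q through every layer.
Σ(b_i/K_i) = 5.53/1.15 + 7.66/803 + 6.56/4.90 + 6.84/0.0576 = 124.9 d.
q = Δh / Σ(b_i/K_i) = 6.09 / 124.9 = 0.04876 m/day.
In each layer the seepage velocity is v_i = q/n_i, so the layer transit time is t_i = b_i·n_i / q:
  layer 1 (weathered basalt): t_1 = 5.53 × 0.05 / 0.04876 = 5.671 d
  layer 2 (clean gravel): t_2 = 7.66 × 0.29 / 0.04876 = 45.56 d
  layer 3 (fine sand): t_3 = 6.56 × 0.14 / 0.04876 = 18.84 d
  layer 4 (silty sand): t_4 = 6.84 × 0.22 / 0.04876 = 30.86 d
Total t = Σ t_i = 100.9 days.

101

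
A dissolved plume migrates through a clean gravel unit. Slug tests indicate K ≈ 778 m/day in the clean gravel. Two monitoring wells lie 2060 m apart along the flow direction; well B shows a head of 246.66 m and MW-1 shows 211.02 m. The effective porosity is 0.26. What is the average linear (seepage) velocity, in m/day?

51.8

Hydraulic gradient i = (246.66 − 211.02) / 2060 = 35.64 / 2060 = 0.01730.
Darcy flux q = K · i = 778.0 × 0.01730 = 13.46 m/day.
Seepage velocity v = q / n_e = 13.46 / 0.26 = 51.77 m/day.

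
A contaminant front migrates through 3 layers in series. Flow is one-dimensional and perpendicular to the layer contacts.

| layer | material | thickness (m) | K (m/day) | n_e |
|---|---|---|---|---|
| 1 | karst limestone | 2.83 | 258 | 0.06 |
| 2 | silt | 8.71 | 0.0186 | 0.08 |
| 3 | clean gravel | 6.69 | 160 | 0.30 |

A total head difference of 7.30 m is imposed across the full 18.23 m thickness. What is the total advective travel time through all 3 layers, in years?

With flow normal to the layers, continuity requires the same specific discharge q through every layer.
Σ(b_i/K_i) = 2.83/258 + 8.71/0.0186 + 6.69/160 = 468.3 d.
q = Δh / Σ(b_i/K_i) = 7.30 / 468.3 = 0.01559 m/day.
In each layer the seepage velocity is v_i = q/n_i, so the layer transit time is t_i = b_i·n_i / q:
  layer 1 (karst limestone): t_1 = 2.83 × 0.06 / 0.01559 = 10.89 d
  layer 2 (silt): t_2 = 8.71 × 0.08 / 0.01559 = 44.70 d
  layer 3 (clean gravel): t_3 = 6.69 × 0.30 / 0.01559 = 128.8 d
Total t = Σ t_i = 184.4 days = 0.5047 years.

0.505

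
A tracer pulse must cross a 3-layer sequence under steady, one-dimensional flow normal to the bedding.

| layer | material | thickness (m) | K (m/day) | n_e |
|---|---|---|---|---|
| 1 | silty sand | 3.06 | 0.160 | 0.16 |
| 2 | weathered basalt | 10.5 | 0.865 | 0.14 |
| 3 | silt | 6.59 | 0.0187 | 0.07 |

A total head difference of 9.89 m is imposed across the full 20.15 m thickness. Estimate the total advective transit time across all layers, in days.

93.9

With flow normal to the layers, continuity requires the same specific discharge q through every layer.
Σ(b_i/K_i) = 3.06/0.160 + 10.5/0.865 + 6.59/0.0187 = 383.7 d.
q = Δh / Σ(b_i/K_i) = 9.89 / 383.7 = 0.02578 m/day.
In each layer the seepage velocity is v_i = q/n_i, so the layer transit time is t_i = b_i·n_i / q:
  layer 1 (silty sand): t_1 = 3.06 × 0.16 / 0.02578 = 18.99 d
  layer 2 (weathered basalt): t_2 = 10.5 × 0.14 / 0.02578 = 57.03 d
  layer 3 (silt): t_3 = 6.59 × 0.07 / 0.02578 = 17.90 d
Total t = Σ t_i = 93.92 days.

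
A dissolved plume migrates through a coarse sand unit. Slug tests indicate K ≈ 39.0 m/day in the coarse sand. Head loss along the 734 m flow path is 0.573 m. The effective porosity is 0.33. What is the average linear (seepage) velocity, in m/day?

Hydraulic gradient i = Δh / L = 0.573 / 734 = 0.0007807.
Darcy flux q = K · i = 39.00 × 0.0007807 = 0.03045 m/day.
Seepage velocity v = q / n_e = 0.03045 / 0.33 = 0.09226 m/day.

0.0923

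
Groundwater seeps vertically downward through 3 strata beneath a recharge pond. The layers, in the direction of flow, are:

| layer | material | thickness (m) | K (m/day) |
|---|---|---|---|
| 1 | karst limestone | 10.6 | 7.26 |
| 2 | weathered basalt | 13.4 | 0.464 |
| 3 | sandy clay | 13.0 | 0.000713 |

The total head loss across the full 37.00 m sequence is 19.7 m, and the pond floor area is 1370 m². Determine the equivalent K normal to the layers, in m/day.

Flow is perpendicular to layering, so the layers act in series and the equivalent K is the thickness-weighted harmonic mean.
Total thickness L = 10.6 + 13.4 + 13.0 = 37.00 m.
Σ(b_i/K_i) = 10.6/7.26 + 13.4/0.464 + 13.0/0.000713 = 18263 d.
K_eq = L / Σ(b_i/K_i) = 37.00 / 18263 = 0.002026 m/day.

0.00203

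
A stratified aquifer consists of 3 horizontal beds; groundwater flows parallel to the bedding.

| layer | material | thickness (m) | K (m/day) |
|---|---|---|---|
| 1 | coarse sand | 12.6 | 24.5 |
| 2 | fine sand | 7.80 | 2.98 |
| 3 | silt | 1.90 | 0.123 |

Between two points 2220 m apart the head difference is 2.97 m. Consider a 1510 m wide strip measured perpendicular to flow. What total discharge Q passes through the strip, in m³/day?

Flow is parallel to layering, so each bed carries its own Darcy discharge and the transmissivities add.
Σ(K_i·b_i) = 24.5×12.6 + 2.98×7.80 + 0.123×1.90 = 332.2 m²/day.
Hydraulic gradient i = Δh / L = 2.97 / 2220 = 0.001338.
Q = Σ(K_i·b_i) · W · i = 332.2 × 1510 × 0.001338 = 671.0 m³/day.

671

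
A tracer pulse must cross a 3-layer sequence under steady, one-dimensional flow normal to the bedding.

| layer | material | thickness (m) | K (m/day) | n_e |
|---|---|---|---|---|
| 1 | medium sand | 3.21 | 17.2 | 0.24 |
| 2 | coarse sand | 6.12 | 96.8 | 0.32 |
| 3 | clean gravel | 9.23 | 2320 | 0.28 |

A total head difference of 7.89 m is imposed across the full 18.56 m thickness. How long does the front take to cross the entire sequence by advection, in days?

0.171

With flow normal to the layers, continuity requires the same specific discharge q through every layer.
Σ(b_i/K_i) = 3.21/17.2 + 6.12/96.8 + 9.23/2320 = 0.2538 d.
q = Δh / Σ(b_i/K_i) = 7.89 / 0.2538 = 31.08 m/day.
In each layer the seepage velocity is v_i = q/n_i, so the layer transit time is t_i = b_i·n_i / q:
  layer 1 (medium sand): t_1 = 3.21 × 0.24 / 31.08 = 0.02478 d
  layer 2 (coarse sand): t_2 = 6.12 × 0.32 / 31.08 = 0.06300 d
  layer 3 (clean gravel): t_3 = 9.23 × 0.28 / 31.08 = 0.08314 d
Total t = Σ t_i = 0.1709 days.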